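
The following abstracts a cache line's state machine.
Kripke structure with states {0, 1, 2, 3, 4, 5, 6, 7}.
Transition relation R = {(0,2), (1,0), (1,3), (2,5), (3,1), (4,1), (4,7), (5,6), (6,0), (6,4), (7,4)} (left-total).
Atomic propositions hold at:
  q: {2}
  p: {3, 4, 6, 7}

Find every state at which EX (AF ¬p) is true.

{0, 1, 2, 3, 4, 6}

Sat(¬p) = {0, 1, 2, 5}
AF ¬p: least fixpoint, start Z0 = {0, 1, 2, 5}, add states with every successor in Z. Z1 = {0, 1, 2, 3, 5}; fixed.
Sat(AF ¬p) = {0, 1, 2, 3, 5}
Sat(EX (AF ¬p)) = {s : some successor in {0, 1, 2, 3, 5}} = {0, 1, 2, 3, 4, 6}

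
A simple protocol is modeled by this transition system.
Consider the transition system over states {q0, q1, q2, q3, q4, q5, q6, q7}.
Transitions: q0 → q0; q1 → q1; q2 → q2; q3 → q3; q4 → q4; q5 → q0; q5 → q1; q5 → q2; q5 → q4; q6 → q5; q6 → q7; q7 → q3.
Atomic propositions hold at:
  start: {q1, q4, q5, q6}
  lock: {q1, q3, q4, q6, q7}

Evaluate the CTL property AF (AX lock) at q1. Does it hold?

Yes

Sat(AX lock) = {s : every successor in {q1, q3, q4, q6, q7}} = {q1, q3, q4, q7}
AF (AX lock): least fixpoint, start Z0 = {q1, q3, q4, q7}, add states with every successor in Z. Already a fixed point.
Sat(AF (AX lock)) = {q1, q3, q4, q7}
q1 ∈ Sat(AF (AX lock)) = {q1, q3, q4, q7}, so the formula holds at q1.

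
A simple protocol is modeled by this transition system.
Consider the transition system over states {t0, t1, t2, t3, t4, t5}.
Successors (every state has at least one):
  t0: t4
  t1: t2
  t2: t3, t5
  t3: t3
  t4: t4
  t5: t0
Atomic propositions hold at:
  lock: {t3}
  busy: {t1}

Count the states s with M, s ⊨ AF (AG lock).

1

AG lock: greatest fixpoint, start Z0 = {t3}, keep only states in Sat with every successor in Z. Already a fixed point.
Sat(AG lock) = {t3}
AF (AG lock): least fixpoint, start Z0 = {t3}, add states with every successor in Z. Already a fixed point.
Sat(AF (AG lock)) = {t3}
|Sat(AF (AG lock))| = |{t3}| = 1.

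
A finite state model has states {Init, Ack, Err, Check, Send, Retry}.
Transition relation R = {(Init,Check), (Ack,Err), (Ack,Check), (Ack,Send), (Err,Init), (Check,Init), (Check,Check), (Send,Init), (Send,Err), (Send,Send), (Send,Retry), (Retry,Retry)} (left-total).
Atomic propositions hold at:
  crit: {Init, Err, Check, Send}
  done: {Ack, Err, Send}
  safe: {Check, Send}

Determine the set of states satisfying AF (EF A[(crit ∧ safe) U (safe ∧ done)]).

Sat(crit ∧ safe) = {Check, Send}
Sat(safe ∧ done) = {Send}
A[(crit ∧ safe) U (safe ∧ done)]: least fixpoint, start Z0 = Sat((safe ∧ done)) = {Send}, add states in Sat(crit ∧ safe) with every successor in Z. Already a fixed point.
Sat(A[(crit ∧ safe) U (safe ∧ done)]) = {Send}
EF A[(crit ∧ safe) U (safe ∧ done)]: least fixpoint, start Z0 = {Send}, add states with some successor in Z. Z1 = {Ack, Send}; fixed.
Sat(EF A[(crit ∧ safe) U (safe ∧ done)]) = {Ack, Send}
AF (EF A[(crit ∧ safe) U (safe ∧ done)]): least fixpoint, start Z0 = {Ack, Send}, add states with every successor in Z. Already a fixed point.
Sat(AF (EF A[(crit ∧ safe) U (safe ∧ done)])) = {Ack, Send}

{Ack, Send}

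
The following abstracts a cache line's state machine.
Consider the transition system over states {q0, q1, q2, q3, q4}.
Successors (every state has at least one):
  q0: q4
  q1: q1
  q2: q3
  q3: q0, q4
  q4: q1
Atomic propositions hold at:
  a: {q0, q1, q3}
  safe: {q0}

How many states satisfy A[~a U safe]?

Sat(~a) = {q2, q4}
A[~a U safe]: least fixpoint, start Z0 = Sat(safe) = {q0}, add states in Sat(~a) with every successor in Z. Already a fixed point.
Sat(A[~a U safe]) = {q0}
|Sat(A[~a U safe])| = |{q0}| = 1.

1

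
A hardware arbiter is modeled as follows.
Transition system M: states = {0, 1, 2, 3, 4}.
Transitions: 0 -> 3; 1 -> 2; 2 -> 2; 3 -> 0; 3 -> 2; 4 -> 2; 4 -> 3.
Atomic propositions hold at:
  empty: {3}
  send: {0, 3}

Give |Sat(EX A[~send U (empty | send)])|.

3

Sat(~send) = {1, 2, 4}
Sat(empty | send) = {0, 3}
A[~send U (empty | send)]: least fixpoint, start Z0 = Sat((empty | send)) = {0, 3}, add states in Sat(~send) with every successor in Z. Already a fixed point.
Sat(A[~send U (empty | send)]) = {0, 3}
Sat(EX A[~send U (empty | send)]) = {s : some successor in {0, 3}} = {0, 3, 4}
|Sat(EX A[~send U (empty | send)])| = |{0, 3, 4}| = 3.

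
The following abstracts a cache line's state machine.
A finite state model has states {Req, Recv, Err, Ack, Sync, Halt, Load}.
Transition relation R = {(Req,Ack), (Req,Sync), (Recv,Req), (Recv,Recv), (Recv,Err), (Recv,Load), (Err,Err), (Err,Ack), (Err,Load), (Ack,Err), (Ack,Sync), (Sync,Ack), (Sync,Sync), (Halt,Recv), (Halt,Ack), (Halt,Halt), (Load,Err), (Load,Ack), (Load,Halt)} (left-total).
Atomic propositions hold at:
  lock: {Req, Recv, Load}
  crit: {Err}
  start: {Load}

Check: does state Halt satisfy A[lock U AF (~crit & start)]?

Sat(~crit) = {Req, Recv, Ack, Sync, Halt, Load}
Sat(~crit & start) = {Load}
AF (~crit & start): least fixpoint, start Z0 = {Load}, add states with every successor in Z. Already a fixed point.
Sat(AF (~crit & start)) = {Load}
A[lock U AF (~crit & start)]: least fixpoint, start Z0 = Sat(AF (~crit & start)) = {Load}, add states in Sat(lock) with every successor in Z. Already a fixed point.
Sat(A[lock U AF (~crit & start)]) = {Load}
Halt ∉ Sat(A[lock U AF (~crit & start)]) = {Load}, so the formula does not hold at Halt.

No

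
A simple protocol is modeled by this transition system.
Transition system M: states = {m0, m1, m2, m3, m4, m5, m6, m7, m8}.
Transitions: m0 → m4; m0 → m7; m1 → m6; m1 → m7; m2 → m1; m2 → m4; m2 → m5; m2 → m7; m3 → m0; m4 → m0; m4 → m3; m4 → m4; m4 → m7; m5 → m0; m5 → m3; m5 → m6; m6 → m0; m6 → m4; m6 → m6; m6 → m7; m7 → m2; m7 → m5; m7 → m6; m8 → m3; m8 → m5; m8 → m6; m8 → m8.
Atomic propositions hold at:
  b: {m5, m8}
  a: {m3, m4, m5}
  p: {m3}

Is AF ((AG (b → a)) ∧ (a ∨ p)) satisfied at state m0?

Sat(b → a) = {m0, m1, m2, m3, m4, m5, m6, m7}
AG (b → a): greatest fixpoint, start Z0 = {m0, m1, m2, m3, m4, m5, m6, m7}, keep only states in Sat with every successor in Z. Already a fixed point.
Sat(AG (b → a)) = {m0, m1, m2, m3, m4, m5, m6, m7}
Sat(a ∨ p) = {m3, m4, m5}
Sat((AG (b → a)) ∧ (a ∨ p)) = {m3, m4, m5}
AF ((AG (b → a)) ∧ (a ∨ p)): least fixpoint, start Z0 = {m3, m4, m5}, add states with every successor in Z. Already a fixed point.
Sat(AF ((AG (b → a)) ∧ (a ∨ p))) = {m3, m4, m5}
m0 ∉ Sat(AF ((AG (b → a)) ∧ (a ∨ p))) = {m3, m4, m5}, so the formula does not hold at m0.

No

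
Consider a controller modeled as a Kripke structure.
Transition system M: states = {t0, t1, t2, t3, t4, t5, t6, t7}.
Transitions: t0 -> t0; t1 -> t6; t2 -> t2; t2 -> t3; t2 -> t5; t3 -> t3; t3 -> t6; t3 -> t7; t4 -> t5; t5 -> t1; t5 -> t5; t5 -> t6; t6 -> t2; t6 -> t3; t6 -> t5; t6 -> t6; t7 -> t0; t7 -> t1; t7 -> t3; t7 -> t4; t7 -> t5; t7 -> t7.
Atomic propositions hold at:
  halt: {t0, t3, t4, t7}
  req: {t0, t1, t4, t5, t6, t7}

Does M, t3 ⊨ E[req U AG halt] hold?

No

AG halt: greatest fixpoint, start Z0 = {t0, t3, t4, t7}, keep only states in Sat with every successor in Z. Z1 = {t0}; fixed.
Sat(AG halt) = {t0}
E[req U AG halt]: least fixpoint, start Z0 = Sat(AG halt) = {t0}, add states in Sat(req) with some successor in Z. Z1 = {t0, t7}; fixed.
Sat(E[req U AG halt]) = {t0, t7}
t3 ∉ Sat(E[req U AG halt]) = {t0, t7}, so the formula does not hold at t3.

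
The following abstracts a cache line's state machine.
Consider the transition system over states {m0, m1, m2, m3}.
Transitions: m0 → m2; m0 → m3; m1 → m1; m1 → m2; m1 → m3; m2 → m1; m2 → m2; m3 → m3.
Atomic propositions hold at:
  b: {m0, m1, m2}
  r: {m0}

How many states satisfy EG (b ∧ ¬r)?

2

Sat(¬r) = {m1, m2, m3}
Sat(b ∧ ¬r) = {m1, m2}
EG (b ∧ ¬r): greatest fixpoint, start Z0 = {m1, m2}, keep only states in Sat with some successor in Z. Already a fixed point.
Sat(EG (b ∧ ¬r)) = {m1, m2}
|Sat(EG (b ∧ ¬r))| = |{m1, m2}| = 2.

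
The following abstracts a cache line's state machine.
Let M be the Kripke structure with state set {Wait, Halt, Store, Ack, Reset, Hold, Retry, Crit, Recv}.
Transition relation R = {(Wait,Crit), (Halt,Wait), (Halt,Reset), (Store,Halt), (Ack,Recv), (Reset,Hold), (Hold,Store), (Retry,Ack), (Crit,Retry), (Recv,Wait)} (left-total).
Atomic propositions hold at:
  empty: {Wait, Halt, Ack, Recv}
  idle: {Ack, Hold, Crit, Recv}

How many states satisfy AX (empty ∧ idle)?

2

Sat(empty ∧ idle) = {Ack, Recv}
Sat(AX (empty ∧ idle)) = {s : every successor in {Ack, Recv}} = {Ack, Retry}
|Sat(AX (empty ∧ idle))| = |{Ack, Retry}| = 2.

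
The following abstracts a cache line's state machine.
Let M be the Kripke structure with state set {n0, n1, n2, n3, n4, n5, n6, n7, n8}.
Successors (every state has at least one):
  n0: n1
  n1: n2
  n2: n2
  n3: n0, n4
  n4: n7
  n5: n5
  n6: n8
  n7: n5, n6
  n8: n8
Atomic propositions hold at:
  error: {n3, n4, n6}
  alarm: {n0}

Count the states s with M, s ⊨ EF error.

EF error: least fixpoint, start Z0 = {n3, n4, n6}, add states with some successor in Z. Z1 = {n3, n4, n6, n7}; fixed.
Sat(EF error) = {n3, n4, n6, n7}
|Sat(EF error)| = |{n3, n4, n6, n7}| = 4.

4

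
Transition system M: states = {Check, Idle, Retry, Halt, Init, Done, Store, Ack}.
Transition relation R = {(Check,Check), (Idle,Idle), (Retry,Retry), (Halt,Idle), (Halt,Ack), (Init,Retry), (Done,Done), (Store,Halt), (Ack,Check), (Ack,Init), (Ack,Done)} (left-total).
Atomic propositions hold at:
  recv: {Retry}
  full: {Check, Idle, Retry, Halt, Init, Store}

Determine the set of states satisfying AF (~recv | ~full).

{Check, Idle, Halt, Init, Done, Store, Ack}

Sat(~recv) = {Check, Idle, Halt, Init, Done, Store, Ack}
Sat(~full) = {Done, Ack}
Sat(~recv | ~full) = {Check, Idle, Halt, Init, Done, Store, Ack}
AF (~recv | ~full): least fixpoint, start Z0 = {Check, Idle, Halt, Init, Done, Store, Ack}, add states with every successor in Z. Already a fixed point.
Sat(AF (~recv | ~full)) = {Check, Idle, Halt, Init, Done, Store, Ack}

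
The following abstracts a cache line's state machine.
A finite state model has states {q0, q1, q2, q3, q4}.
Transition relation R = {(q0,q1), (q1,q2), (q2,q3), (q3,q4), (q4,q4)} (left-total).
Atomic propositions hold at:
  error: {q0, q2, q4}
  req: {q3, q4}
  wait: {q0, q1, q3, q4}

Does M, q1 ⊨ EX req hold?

No

Sat(EX req) = {s : some successor in {q3, q4}} = {q2, q3, q4}
q1 ∉ Sat(EX req) = {q2, q3, q4}, so the formula does not hold at q1.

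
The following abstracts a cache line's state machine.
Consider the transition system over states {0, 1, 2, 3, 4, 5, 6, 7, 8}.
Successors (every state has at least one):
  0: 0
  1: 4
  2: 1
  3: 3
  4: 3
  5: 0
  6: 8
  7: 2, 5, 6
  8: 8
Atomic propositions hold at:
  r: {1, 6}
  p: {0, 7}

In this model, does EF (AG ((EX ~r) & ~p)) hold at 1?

Sat(~r) = {0, 2, 3, 4, 5, 7, 8}
Sat(EX ~r) = {s : some successor in {0, 2, 3, 4, 5, 7, 8}} = {0, 1, 3, 4, 5, 6, 7, 8}
Sat(~p) = {1, 2, 3, 4, 5, 6, 8}
Sat((EX ~r) & ~p) = {1, 3, 4, 5, 6, 8}
AG ((EX ~r) & ~p): greatest fixpoint, start Z0 = {1, 3, 4, 5, 6, 8}, keep only states in Sat with every successor in Z. Z1 = {1, 3, 4, 6, 8}; fixed.
Sat(AG ((EX ~r) & ~p)) = {1, 3, 4, 6, 8}
EF (AG ((EX ~r) & ~p)): least fixpoint, start Z0 = {1, 3, 4, 6, 8}, add states with some successor in Z. Z1 = {1, 2, 3, 4, 6, 7, 8}; fixed.
Sat(EF (AG ((EX ~r) & ~p))) = {1, 2, 3, 4, 6, 7, 8}
1 ∈ Sat(EF (AG ((EX ~r) & ~p))) = {1, 2, 3, 4, 6, 7, 8}, so the formula holds at 1.

Yes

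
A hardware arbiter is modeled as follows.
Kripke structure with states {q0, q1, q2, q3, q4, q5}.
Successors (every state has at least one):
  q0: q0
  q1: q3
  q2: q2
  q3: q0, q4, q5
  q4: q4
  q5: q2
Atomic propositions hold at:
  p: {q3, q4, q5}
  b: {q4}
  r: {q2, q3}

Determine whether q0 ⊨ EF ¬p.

Sat(¬p) = {q0, q1, q2}
EF ¬p: least fixpoint, start Z0 = {q0, q1, q2}, add states with some successor in Z. Z1 = {q0, q1, q2, q3, q5}; fixed.
Sat(EF ¬p) = {q0, q1, q2, q3, q5}
q0 ∈ Sat(EF ¬p) = {q0, q1, q2, q3, q5}, so the formula holds at q0.

Yes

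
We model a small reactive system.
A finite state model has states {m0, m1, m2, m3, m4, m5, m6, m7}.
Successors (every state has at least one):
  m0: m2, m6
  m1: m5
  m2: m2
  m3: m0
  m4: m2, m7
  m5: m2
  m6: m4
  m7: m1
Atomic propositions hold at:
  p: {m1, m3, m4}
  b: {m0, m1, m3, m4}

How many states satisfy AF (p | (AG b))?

AG b: greatest fixpoint, start Z0 = {m0, m1, m3, m4}, keep only states in Sat with every successor in Z. Z1 = {m3}; Z2 = ∅; fixed.
Sat(AG b) = ∅
Sat(p | (AG b)) = {m1, m3, m4}
AF (p | (AG b)): least fixpoint, start Z0 = {m1, m3, m4}, add states with every successor in Z. Z1 = {m1, m3, m4, m6, m7}; fixed.
Sat(AF (p | (AG b))) = {m1, m3, m4, m6, m7}
|Sat(AF (p | (AG b)))| = |{m1, m3, m4, m6, m7}| = 5.

5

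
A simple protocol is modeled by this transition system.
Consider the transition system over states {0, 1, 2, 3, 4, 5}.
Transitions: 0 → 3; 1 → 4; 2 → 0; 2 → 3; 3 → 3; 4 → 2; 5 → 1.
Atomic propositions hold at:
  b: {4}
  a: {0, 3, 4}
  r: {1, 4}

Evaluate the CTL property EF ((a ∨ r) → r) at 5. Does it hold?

Yes

Sat(a ∨ r) = {0, 1, 3, 4}
Sat((a ∨ r) → r) = {1, 2, 4, 5}
EF ((a ∨ r) → r): least fixpoint, start Z0 = {1, 2, 4, 5}, add states with some successor in Z. Already a fixed point.
Sat(EF ((a ∨ r) → r)) = {1, 2, 4, 5}
5 ∈ Sat(EF ((a ∨ r) → r)) = {1, 2, 4, 5}, so the formula holds at 5.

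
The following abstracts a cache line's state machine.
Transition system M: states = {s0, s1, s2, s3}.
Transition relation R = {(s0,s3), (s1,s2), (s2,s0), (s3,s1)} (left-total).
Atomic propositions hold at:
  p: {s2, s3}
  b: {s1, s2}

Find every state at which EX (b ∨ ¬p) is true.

Sat(¬p) = {s0, s1}
Sat(b ∨ ¬p) = {s0, s1, s2}
Sat(EX (b ∨ ¬p)) = {s : some successor in {s0, s1, s2}} = {s1, s2, s3}

{s1, s2, s3}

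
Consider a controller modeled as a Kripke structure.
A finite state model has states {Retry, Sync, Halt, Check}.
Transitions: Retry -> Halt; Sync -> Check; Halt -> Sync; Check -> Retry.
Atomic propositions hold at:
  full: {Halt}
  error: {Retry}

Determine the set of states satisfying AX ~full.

{Sync, Halt, Check}

Sat(~full) = {Retry, Sync, Check}
Sat(AX ~full) = {s : every successor in {Retry, Sync, Check}} = {Sync, Halt, Check}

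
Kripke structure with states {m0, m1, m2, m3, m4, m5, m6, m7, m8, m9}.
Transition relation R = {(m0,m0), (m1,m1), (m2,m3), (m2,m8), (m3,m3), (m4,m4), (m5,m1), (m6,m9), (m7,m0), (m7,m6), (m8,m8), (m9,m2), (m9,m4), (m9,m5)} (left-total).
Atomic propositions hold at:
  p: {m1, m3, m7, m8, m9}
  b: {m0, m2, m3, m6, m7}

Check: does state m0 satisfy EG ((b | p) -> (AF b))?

Yes

Sat(b | p) = {m0, m1, m2, m3, m6, m7, m8, m9}
AF b: least fixpoint, start Z0 = {m0, m2, m3, m6, m7}, add states with every successor in Z. Already a fixed point.
Sat(AF b) = {m0, m2, m3, m6, m7}
Sat((b | p) -> (AF b)) = {m0, m2, m3, m4, m5, m6, m7}
EG ((b | p) -> (AF b)): greatest fixpoint, start Z0 = {m0, m2, m3, m4, m5, m6, m7}, keep only states in Sat with some successor in Z. Z1 = {m0, m2, m3, m4, m7}; fixed.
Sat(EG ((b | p) -> (AF b))) = {m0, m2, m3, m4, m7}
m0 ∈ Sat(EG ((b | p) -> (AF b))) = {m0, m2, m3, m4, m7}, so the formula holds at m0.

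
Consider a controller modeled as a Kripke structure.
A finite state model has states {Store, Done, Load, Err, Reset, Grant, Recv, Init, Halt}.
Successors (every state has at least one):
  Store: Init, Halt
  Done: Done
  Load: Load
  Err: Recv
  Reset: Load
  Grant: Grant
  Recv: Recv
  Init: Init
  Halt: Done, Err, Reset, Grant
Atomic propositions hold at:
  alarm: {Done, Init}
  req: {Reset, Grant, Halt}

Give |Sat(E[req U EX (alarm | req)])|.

Sat(alarm | req) = {Done, Reset, Grant, Init, Halt}
Sat(EX (alarm | req)) = {s : some successor in {Done, Reset, Grant, Init, Halt}} = {Store, Done, Grant, Init, Halt}
E[req U EX (alarm | req)]: least fixpoint, start Z0 = Sat(EX (alarm | req)) = {Store, Done, Grant, Init, Halt}, add states in Sat(req) with some successor in Z. Already a fixed point.
Sat(E[req U EX (alarm | req)]) = {Store, Done, Grant, Init, Halt}
|Sat(E[req U EX (alarm | req)])| = |{Store, Done, Grant, Init, Halt}| = 5.

5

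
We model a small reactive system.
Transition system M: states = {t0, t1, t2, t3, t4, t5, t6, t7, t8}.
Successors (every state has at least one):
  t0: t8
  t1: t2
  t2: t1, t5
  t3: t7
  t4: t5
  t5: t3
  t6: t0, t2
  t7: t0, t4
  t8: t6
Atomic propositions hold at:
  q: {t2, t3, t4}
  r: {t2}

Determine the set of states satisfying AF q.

AF q: least fixpoint, start Z0 = {t2, t3, t4}, add states with every successor in Z. Z1 = {t1, t2, t3, t4, t5}; fixed.
Sat(AF q) = {t1, t2, t3, t4, t5}

{t1, t2, t3, t4, t5}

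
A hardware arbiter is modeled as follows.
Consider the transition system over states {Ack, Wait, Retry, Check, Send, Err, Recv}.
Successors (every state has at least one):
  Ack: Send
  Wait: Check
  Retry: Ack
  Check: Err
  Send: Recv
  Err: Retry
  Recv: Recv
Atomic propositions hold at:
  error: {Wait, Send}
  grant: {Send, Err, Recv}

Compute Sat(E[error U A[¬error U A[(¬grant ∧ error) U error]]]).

Sat(¬error) = {Ack, Retry, Check, Err, Recv}
Sat(¬grant) = {Ack, Wait, Retry, Check}
Sat(¬grant ∧ error) = {Wait}
A[(¬grant ∧ error) U error]: least fixpoint, start Z0 = Sat(error) = {Wait, Send}, add states in Sat(¬grant ∧ error) with every successor in Z. Already a fixed point.
Sat(A[(¬grant ∧ error) U error]) = {Wait, Send}
A[¬error U A[(¬grant ∧ error) U error]]: least fixpoint, start Z0 = Sat(A[(¬grant ∧ error) U error]) = {Wait, Send}, add states in Sat(¬error) with every successor in Z. Z1 = {Ack, Wait, Send}; Z2 = {Ack, Wait, Retry, Send}; Z3 = {Ack, Wait, Retry, Send, Err}; Z4 = {Ack, Wait, Retry, Check, Send, Err}; fixed.
Sat(A[¬error U A[(¬grant ∧ error) U error]]) = {Ack, Wait, Retry, Check, Send, Err}
E[error U A[¬error U A[(¬grant ∧ error) U error]]]: least fixpoint, start Z0 = Sat(A[¬error U A[(¬grant ∧ error) U error]]) = {Ack, Wait, Retry, Check, Send, Err}, add states in Sat(error) with some successor in Z. Already a fixed point.
Sat(E[error U A[¬error U A[(¬grant ∧ error) U error]]]) = {Ack, Wait, Retry, Check, Send, Err}

{Ack, Wait, Retry, Check, Send, Err}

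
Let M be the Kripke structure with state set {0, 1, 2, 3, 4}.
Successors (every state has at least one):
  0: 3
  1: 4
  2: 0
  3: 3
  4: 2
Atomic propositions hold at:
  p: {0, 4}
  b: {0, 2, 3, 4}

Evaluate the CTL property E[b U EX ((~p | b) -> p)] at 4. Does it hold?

Sat(~p) = {1, 2, 3}
Sat(~p | b) = {0, 1, 2, 3, 4}
Sat((~p | b) -> p) = {0, 4}
Sat(EX ((~p | b) -> p)) = {s : some successor in {0, 4}} = {1, 2}
E[b U EX ((~p | b) -> p)]: least fixpoint, start Z0 = Sat(EX ((~p | b) -> p)) = {1, 2}, add states in Sat(b) with some successor in Z. Z1 = {1, 2, 4}; fixed.
Sat(E[b U EX ((~p | b) -> p)]) = {1, 2, 4}
4 ∈ Sat(E[b U EX ((~p | b) -> p)]) = {1, 2, 4}, so the formula holds at 4.

Yes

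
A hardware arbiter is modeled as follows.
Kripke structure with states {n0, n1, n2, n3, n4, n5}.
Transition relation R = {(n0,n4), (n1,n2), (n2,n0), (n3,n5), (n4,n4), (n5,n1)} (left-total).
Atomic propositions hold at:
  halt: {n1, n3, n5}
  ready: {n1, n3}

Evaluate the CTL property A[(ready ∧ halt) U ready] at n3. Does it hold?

Sat(ready ∧ halt) = {n1, n3}
A[(ready ∧ halt) U ready]: least fixpoint, start Z0 = Sat(ready) = {n1, n3}, add states in Sat(ready ∧ halt) with every successor in Z. Already a fixed point.
Sat(A[(ready ∧ halt) U ready]) = {n1, n3}
n3 ∈ Sat(A[(ready ∧ halt) U ready]) = {n1, n3}, so the formula holds at n3.

Yes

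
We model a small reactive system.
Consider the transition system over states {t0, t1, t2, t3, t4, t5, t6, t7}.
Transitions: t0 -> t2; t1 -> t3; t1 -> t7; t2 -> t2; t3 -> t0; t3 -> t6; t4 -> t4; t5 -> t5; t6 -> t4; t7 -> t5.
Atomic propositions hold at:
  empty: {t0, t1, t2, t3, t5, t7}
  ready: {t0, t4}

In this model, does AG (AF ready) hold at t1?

AF ready: least fixpoint, start Z0 = {t0, t4}, add states with every successor in Z. Z1 = {t0, t4, t6}; Z2 = {t0, t3, t4, t6}; fixed.
Sat(AF ready) = {t0, t3, t4, t6}
AG (AF ready): greatest fixpoint, start Z0 = {t0, t3, t4, t6}, keep only states in Sat with every successor in Z. Z1 = {t3, t4, t6}; Z2 = {t4, t6}; fixed.
Sat(AG (AF ready)) = {t4, t6}
t1 ∉ Sat(AG (AF ready)) = {t4, t6}, so the formula does not hold at t1.

No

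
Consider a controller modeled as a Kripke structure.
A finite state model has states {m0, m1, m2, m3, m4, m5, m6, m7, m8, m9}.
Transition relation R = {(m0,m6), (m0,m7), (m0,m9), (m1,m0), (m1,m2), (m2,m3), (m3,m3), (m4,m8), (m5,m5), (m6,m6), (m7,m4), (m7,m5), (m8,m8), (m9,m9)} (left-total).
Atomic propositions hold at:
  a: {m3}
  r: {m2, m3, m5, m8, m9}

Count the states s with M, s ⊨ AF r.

AF r: least fixpoint, start Z0 = {m2, m3, m5, m8, m9}, add states with every successor in Z. Z1 = {m2, m3, m4, m5, m8, m9}; Z2 = {m2, m3, m4, m5, m7, m8, m9}; fixed.
Sat(AF r) = {m2, m3, m4, m5, m7, m8, m9}
|Sat(AF r)| = |{m2, m3, m4, m5, m7, m8, m9}| = 7.

7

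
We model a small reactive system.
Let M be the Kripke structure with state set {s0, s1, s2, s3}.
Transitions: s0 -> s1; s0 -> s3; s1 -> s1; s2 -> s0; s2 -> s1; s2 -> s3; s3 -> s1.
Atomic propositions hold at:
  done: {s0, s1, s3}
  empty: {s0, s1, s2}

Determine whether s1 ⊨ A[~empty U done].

Yes

Sat(~empty) = {s3}
A[~empty U done]: least fixpoint, start Z0 = Sat(done) = {s0, s1, s3}, add states in Sat(~empty) with every successor in Z. Already a fixed point.
Sat(A[~empty U done]) = {s0, s1, s3}
s1 ∈ Sat(A[~empty U done]) = {s0, s1, s3}, so the formula holds at s1.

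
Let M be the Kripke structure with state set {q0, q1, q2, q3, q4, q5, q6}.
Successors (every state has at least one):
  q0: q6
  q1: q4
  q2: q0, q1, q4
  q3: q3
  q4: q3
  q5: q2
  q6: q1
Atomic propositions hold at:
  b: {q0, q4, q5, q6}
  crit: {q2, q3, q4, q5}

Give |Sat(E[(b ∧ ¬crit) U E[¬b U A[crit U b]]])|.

6

Sat(¬crit) = {q0, q1, q6}
Sat(b ∧ ¬crit) = {q0, q6}
Sat(¬b) = {q1, q2, q3}
A[crit U b]: least fixpoint, start Z0 = Sat(b) = {q0, q4, q5, q6}, add states in Sat(crit) with every successor in Z. Already a fixed point.
Sat(A[crit U b]) = {q0, q4, q5, q6}
E[¬b U A[crit U b]]: least fixpoint, start Z0 = Sat(A[crit U b]) = {q0, q4, q5, q6}, add states in Sat(¬b) with some successor in Z. Z1 = {q0, q1, q2, q4, q5, q6}; fixed.
Sat(E[¬b U A[crit U b]]) = {q0, q1, q2, q4, q5, q6}
E[(b ∧ ¬crit) U E[¬b U A[crit U b]]]: least fixpoint, start Z0 = Sat(E[¬b U A[crit U b]]) = {q0, q1, q2, q4, q5, q6}, add states in Sat(b ∧ ¬crit) with some successor in Z. Already a fixed point.
Sat(E[(b ∧ ¬crit) U E[¬b U A[crit U b]]]) = {q0, q1, q2, q4, q5, q6}
|Sat(E[(b ∧ ¬crit) U E[¬b U A[crit U b]]])| = |{q0, q1, q2, q4, q5, q6}| = 6.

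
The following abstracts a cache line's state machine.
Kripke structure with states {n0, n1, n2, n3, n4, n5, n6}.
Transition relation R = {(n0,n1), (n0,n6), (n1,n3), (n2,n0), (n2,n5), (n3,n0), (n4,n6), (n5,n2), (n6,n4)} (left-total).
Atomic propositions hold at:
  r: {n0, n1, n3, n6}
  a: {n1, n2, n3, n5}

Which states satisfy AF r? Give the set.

{n0, n1, n3, n4, n6}

AF r: least fixpoint, start Z0 = {n0, n1, n3, n6}, add states with every successor in Z. Z1 = {n0, n1, n3, n4, n6}; fixed.
Sat(AF r) = {n0, n1, n3, n4, n6}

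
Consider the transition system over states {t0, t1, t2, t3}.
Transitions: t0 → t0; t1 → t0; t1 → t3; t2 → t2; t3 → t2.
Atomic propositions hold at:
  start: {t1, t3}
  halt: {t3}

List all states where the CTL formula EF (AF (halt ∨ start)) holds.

{t1, t3}

Sat(halt ∨ start) = {t1, t3}
AF (halt ∨ start): least fixpoint, start Z0 = {t1, t3}, add states with every successor in Z. Already a fixed point.
Sat(AF (halt ∨ start)) = {t1, t3}
EF (AF (halt ∨ start)): least fixpoint, start Z0 = {t1, t3}, add states with some successor in Z. Already a fixed point.
Sat(EF (AF (halt ∨ start))) = {t1, t3}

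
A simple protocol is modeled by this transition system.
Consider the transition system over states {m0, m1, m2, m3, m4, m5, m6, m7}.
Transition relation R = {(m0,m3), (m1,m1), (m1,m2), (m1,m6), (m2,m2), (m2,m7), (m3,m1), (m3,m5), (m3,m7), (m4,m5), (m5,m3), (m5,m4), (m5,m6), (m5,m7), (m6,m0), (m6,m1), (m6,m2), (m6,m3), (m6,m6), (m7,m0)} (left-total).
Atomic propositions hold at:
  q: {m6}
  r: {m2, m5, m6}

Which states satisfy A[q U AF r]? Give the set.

{m2, m4, m5, m6}

AF r: least fixpoint, start Z0 = {m2, m5, m6}, add states with every successor in Z. Z1 = {m2, m4, m5, m6}; fixed.
Sat(AF r) = {m2, m4, m5, m6}
A[q U AF r]: least fixpoint, start Z0 = Sat(AF r) = {m2, m4, m5, m6}, add states in Sat(q) with every successor in Z. Already a fixed point.
Sat(A[q U AF r]) = {m2, m4, m5, m6}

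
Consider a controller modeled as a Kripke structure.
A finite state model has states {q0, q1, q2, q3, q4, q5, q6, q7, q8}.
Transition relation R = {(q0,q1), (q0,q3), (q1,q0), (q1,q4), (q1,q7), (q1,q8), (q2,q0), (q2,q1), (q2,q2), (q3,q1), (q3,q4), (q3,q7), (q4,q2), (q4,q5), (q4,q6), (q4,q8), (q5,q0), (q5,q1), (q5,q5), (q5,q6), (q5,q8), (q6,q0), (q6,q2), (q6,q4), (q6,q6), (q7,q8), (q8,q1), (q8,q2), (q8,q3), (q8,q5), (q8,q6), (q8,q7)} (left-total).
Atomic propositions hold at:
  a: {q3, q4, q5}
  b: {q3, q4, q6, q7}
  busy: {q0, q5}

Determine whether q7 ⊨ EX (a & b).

Sat(a & b) = {q3, q4}
Sat(EX (a & b)) = {s : some successor in {q3, q4}} = {q0, q1, q3, q6, q8}
q7 ∉ Sat(EX (a & b)) = {q0, q1, q3, q6, q8}, so the formula does not hold at q7.

No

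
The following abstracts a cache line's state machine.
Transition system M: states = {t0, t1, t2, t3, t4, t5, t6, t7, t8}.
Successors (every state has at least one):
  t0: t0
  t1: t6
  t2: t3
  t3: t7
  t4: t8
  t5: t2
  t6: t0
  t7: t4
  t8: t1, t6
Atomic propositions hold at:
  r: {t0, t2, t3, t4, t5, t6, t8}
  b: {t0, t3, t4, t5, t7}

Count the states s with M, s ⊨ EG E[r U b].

E[r U b]: least fixpoint, start Z0 = Sat(b) = {t0, t3, t4, t5, t7}, add states in Sat(r) with some successor in Z. Z1 = {t0, t2, t3, t4, t5, t6, t7}; Z2 = {t0, t2, t3, t4, t5, t6, t7, t8}; fixed.
Sat(E[r U b]) = {t0, t2, t3, t4, t5, t6, t7, t8}
EG E[r U b]: greatest fixpoint, start Z0 = {t0, t2, t3, t4, t5, t6, t7, t8}, keep only states in Sat with some successor in Z. Already a fixed point.
Sat(EG E[r U b]) = {t0, t2, t3, t4, t5, t6, t7, t8}
|Sat(EG E[r U b])| = |{t0, t2, t3, t4, t5, t6, t7, t8}| = 8.

8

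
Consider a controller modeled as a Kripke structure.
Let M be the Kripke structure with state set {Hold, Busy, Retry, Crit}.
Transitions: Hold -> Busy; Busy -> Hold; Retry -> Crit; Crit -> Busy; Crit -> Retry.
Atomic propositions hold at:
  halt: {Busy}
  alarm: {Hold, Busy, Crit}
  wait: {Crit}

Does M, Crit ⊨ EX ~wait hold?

Yes

Sat(~wait) = {Hold, Busy, Retry}
Sat(EX ~wait) = {s : some successor in {Hold, Busy, Retry}} = {Hold, Busy, Crit}
Crit ∈ Sat(EX ~wait) = {Hold, Busy, Crit}, so the formula holds at Crit.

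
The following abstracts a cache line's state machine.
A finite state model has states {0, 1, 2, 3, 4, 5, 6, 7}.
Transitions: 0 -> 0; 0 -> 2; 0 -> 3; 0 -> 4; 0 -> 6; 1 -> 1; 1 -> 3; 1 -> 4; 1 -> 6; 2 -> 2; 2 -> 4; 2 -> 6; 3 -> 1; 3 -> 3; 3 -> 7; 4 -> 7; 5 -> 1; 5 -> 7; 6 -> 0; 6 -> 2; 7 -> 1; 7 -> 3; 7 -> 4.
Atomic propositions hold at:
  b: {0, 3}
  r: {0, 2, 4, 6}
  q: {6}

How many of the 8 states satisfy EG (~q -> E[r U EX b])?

7

Sat(~q) = {0, 1, 2, 3, 4, 5, 7}
Sat(EX b) = {s : some successor in {0, 3}} = {0, 1, 3, 6, 7}
E[r U EX b]: least fixpoint, start Z0 = Sat(EX b) = {0, 1, 3, 6, 7}, add states in Sat(r) with some successor in Z. Z1 = {0, 1, 2, 3, 4, 6, 7}; fixed.
Sat(E[r U EX b]) = {0, 1, 2, 3, 4, 6, 7}
Sat(~q -> E[r U EX b]) = {0, 1, 2, 3, 4, 6, 7}
EG (~q -> E[r U EX b]): greatest fixpoint, start Z0 = {0, 1, 2, 3, 4, 6, 7}, keep only states in Sat with some successor in Z. Already a fixed point.
Sat(EG (~q -> E[r U EX b])) = {0, 1, 2, 3, 4, 6, 7}
|Sat(EG (~q -> E[r U EX b]))| = |{0, 1, 2, 3, 4, 6, 7}| = 7.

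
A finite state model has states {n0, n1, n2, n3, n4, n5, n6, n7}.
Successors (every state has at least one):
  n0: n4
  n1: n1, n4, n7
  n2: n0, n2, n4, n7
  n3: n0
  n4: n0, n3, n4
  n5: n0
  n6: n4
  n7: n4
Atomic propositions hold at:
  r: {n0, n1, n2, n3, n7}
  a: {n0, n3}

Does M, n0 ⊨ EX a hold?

Sat(EX a) = {s : some successor in {n0, n3}} = {n2, n3, n4, n5}
n0 ∉ Sat(EX a) = {n2, n3, n4, n5}, so the formula does not hold at n0.

No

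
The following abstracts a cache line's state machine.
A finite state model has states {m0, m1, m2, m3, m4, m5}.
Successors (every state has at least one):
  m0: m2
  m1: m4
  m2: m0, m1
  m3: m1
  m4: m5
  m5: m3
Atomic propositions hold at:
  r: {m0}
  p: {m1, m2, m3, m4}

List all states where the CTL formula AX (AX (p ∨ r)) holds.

Sat(p ∨ r) = {m0, m1, m2, m3, m4}
Sat(AX (p ∨ r)) = {s : every successor in {m0, m1, m2, m3, m4}} = {m0, m1, m2, m3, m5}
Sat(AX (AX (p ∨ r))) = {s : every successor in {m0, m1, m2, m3, m5}} = {m0, m2, m3, m4, m5}

{m0, m2, m3, m4, m5}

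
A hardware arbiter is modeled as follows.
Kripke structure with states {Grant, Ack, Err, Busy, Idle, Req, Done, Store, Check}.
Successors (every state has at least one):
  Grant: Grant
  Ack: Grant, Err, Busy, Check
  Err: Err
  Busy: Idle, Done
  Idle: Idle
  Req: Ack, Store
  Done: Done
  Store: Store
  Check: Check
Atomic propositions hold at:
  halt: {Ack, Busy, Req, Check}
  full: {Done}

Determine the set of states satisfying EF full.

EF full: least fixpoint, start Z0 = {Done}, add states with some successor in Z. Z1 = {Busy, Done}; Z2 = {Ack, Busy, Done}; Z3 = {Ack, Busy, Req, Done}; fixed.
Sat(EF full) = {Ack, Busy, Req, Done}

{Ack, Busy, Req, Done}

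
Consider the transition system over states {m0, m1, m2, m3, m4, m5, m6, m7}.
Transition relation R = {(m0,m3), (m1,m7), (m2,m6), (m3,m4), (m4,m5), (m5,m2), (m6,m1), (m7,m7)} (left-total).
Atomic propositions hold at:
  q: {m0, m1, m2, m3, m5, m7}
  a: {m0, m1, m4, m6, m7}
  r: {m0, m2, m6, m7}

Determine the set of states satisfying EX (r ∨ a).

{m1, m2, m3, m5, m6, m7}

Sat(r ∨ a) = {m0, m1, m2, m4, m6, m7}
Sat(EX (r ∨ a)) = {s : some successor in {m0, m1, m2, m4, m6, m7}} = {m1, m2, m3, m5, m6, m7}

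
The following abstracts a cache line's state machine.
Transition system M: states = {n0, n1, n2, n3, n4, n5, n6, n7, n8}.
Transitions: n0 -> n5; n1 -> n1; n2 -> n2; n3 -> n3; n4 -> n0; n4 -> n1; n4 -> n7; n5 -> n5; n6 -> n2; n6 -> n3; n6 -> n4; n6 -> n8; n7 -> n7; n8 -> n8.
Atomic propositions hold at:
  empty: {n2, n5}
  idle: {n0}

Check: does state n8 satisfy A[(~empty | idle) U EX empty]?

Sat(~empty) = {n0, n1, n3, n4, n6, n7, n8}
Sat(~empty | idle) = {n0, n1, n3, n4, n6, n7, n8}
Sat(EX empty) = {s : some successor in {n2, n5}} = {n0, n2, n5, n6}
A[(~empty | idle) U EX empty]: least fixpoint, start Z0 = Sat(EX empty) = {n0, n2, n5, n6}, add states in Sat(~empty | idle) with every successor in Z. Already a fixed point.
Sat(A[(~empty | idle) U EX empty]) = {n0, n2, n5, n6}
n8 ∉ Sat(A[(~empty | idle) U EX empty]) = {n0, n2, n5, n6}, so the formula does not hold at n8.

No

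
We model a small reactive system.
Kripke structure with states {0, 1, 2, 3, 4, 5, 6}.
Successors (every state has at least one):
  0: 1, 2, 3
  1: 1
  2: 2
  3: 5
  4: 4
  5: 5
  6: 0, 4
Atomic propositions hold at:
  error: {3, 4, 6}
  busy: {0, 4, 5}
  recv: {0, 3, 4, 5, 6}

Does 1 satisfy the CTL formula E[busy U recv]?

E[busy U recv]: least fixpoint, start Z0 = Sat(recv) = {0, 3, 4, 5, 6}, add states in Sat(busy) with some successor in Z. Already a fixed point.
Sat(E[busy U recv]) = {0, 3, 4, 5, 6}
1 ∉ Sat(E[busy U recv]) = {0, 3, 4, 5, 6}, so the formula does not hold at 1.

No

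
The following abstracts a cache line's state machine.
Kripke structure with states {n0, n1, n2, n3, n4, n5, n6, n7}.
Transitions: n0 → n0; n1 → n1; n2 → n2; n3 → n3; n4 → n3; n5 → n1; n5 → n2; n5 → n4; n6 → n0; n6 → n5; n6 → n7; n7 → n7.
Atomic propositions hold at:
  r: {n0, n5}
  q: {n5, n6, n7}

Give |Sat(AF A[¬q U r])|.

Sat(¬q) = {n0, n1, n2, n3, n4}
A[¬q U r]: least fixpoint, start Z0 = Sat(r) = {n0, n5}, add states in Sat(¬q) with every successor in Z. Already a fixed point.
Sat(A[¬q U r]) = {n0, n5}
AF A[¬q U r]: least fixpoint, start Z0 = {n0, n5}, add states with every successor in Z. Already a fixed point.
Sat(AF A[¬q U r]) = {n0, n5}
|Sat(AF A[¬q U r])| = |{n0, n5}| = 2.

2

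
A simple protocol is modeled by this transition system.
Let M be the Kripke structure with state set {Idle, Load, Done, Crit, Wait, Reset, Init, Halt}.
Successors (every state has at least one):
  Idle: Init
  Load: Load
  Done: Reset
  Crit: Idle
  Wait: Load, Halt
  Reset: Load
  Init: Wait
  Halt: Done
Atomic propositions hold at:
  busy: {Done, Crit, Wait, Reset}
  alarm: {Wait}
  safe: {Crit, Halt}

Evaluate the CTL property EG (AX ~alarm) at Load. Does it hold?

Yes

Sat(~alarm) = {Idle, Load, Done, Crit, Reset, Init, Halt}
Sat(AX ~alarm) = {s : every successor in {Idle, Load, Done, Crit, Reset, Init, Halt}} = {Idle, Load, Done, Crit, Wait, Reset, Halt}
EG (AX ~alarm): greatest fixpoint, start Z0 = {Idle, Load, Done, Crit, Wait, Reset, Halt}, keep only states in Sat with some successor in Z. Z1 = {Load, Done, Crit, Wait, Reset, Halt}; Z2 = {Load, Done, Wait, Reset, Halt}; fixed.
Sat(EG (AX ~alarm)) = {Load, Done, Wait, Reset, Halt}
Load ∈ Sat(EG (AX ~alarm)) = {Load, Done, Wait, Reset, Halt}, so the formula holds at Load.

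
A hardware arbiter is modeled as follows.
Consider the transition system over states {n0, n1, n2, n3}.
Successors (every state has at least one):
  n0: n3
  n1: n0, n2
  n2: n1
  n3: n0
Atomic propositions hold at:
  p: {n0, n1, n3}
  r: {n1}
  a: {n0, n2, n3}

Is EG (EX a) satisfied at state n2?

Sat(EX a) = {s : some successor in {n0, n2, n3}} = {n0, n1, n3}
EG (EX a): greatest fixpoint, start Z0 = {n0, n1, n3}, keep only states in Sat with some successor in Z. Already a fixed point.
Sat(EG (EX a)) = {n0, n1, n3}
n2 ∉ Sat(EG (EX a)) = {n0, n1, n3}, so the formula does not hold at n2.

No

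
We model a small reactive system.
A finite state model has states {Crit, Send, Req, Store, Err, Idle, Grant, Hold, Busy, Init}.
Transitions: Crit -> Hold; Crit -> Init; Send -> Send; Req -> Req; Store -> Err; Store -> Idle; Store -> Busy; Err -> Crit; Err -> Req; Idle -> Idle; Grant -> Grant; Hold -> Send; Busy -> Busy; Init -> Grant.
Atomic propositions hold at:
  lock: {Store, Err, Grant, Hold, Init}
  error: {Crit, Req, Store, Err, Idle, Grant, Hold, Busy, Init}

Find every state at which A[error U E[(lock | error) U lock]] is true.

{Crit, Store, Err, Grant, Hold, Init}

Sat(lock | error) = {Crit, Req, Store, Err, Idle, Grant, Hold, Busy, Init}
E[(lock | error) U lock]: least fixpoint, start Z0 = Sat(lock) = {Store, Err, Grant, Hold, Init}, add states in Sat(lock | error) with some successor in Z. Z1 = {Crit, Store, Err, Grant, Hold, Init}; fixed.
Sat(E[(lock | error) U lock]) = {Crit, Store, Err, Grant, Hold, Init}
A[error U E[(lock | error) U lock]]: least fixpoint, start Z0 = Sat(E[(lock | error) U lock]) = {Crit, Store, Err, Grant, Hold, Init}, add states in Sat(error) with every successor in Z. Already a fixed point.
Sat(A[error U E[(lock | error) U lock]]) = {Crit, Store, Err, Grant, Hold, Init}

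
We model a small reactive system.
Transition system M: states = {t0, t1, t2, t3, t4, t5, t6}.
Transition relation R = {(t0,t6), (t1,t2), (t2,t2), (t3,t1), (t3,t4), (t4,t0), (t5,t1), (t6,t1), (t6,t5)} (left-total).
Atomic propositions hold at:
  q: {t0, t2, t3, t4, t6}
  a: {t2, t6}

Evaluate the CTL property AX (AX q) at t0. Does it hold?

No

Sat(AX q) = {s : every successor in {t0, t2, t3, t4, t6}} = {t0, t1, t2, t4}
Sat(AX (AX q)) = {s : every successor in {t0, t1, t2, t4}} = {t1, t2, t3, t4, t5}
t0 ∉ Sat(AX (AX q)) = {t1, t2, t3, t4, t5}, so the formula does not hold at t0.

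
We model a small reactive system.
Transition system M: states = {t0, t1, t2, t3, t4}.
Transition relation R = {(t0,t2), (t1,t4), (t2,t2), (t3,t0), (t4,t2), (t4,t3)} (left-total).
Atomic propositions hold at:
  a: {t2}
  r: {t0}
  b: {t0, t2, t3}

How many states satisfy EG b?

3

EG b: greatest fixpoint, start Z0 = {t0, t2, t3}, keep only states in Sat with some successor in Z. Already a fixed point.
Sat(EG b) = {t0, t2, t3}
|Sat(EG b)| = |{t0, t2, t3}| = 3.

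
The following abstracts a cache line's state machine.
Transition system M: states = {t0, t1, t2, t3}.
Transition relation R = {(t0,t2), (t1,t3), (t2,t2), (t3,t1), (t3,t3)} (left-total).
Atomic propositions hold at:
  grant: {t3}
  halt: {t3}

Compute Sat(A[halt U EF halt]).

{t1, t3}

EF halt: least fixpoint, start Z0 = {t3}, add states with some successor in Z. Z1 = {t1, t3}; fixed.
Sat(EF halt) = {t1, t3}
A[halt U EF halt]: least fixpoint, start Z0 = Sat(EF halt) = {t1, t3}, add states in Sat(halt) with every successor in Z. Already a fixed point.
Sat(A[halt U EF halt]) = {t1, t3}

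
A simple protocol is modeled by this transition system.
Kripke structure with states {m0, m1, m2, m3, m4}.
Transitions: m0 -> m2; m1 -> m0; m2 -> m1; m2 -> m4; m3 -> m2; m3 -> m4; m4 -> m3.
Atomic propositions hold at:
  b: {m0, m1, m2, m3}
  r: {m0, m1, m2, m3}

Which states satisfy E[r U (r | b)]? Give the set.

Sat(r | b) = {m0, m1, m2, m3}
E[r U (r | b)]: least fixpoint, start Z0 = Sat((r | b)) = {m0, m1, m2, m3}, add states in Sat(r) with some successor in Z. Already a fixed point.
Sat(E[r U (r | b)]) = {m0, m1, m2, m3}

{m0, m1, m2, m3}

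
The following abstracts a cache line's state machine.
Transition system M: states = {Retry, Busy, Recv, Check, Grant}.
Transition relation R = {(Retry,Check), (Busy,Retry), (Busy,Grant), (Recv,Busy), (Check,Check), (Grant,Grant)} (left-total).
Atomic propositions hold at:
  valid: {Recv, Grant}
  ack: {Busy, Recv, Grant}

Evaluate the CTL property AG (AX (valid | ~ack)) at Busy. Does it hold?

Sat(~ack) = {Retry, Check}
Sat(valid | ~ack) = {Retry, Recv, Check, Grant}
Sat(AX (valid | ~ack)) = {s : every successor in {Retry, Recv, Check, Grant}} = {Retry, Busy, Check, Grant}
AG (AX (valid | ~ack)): greatest fixpoint, start Z0 = {Retry, Busy, Check, Grant}, keep only states in Sat with every successor in Z. Already a fixed point.
Sat(AG (AX (valid | ~ack))) = {Retry, Busy, Check, Grant}
Busy ∈ Sat(AG (AX (valid | ~ack))) = {Retry, Busy, Check, Grant}, so the formula holds at Busy.

Yes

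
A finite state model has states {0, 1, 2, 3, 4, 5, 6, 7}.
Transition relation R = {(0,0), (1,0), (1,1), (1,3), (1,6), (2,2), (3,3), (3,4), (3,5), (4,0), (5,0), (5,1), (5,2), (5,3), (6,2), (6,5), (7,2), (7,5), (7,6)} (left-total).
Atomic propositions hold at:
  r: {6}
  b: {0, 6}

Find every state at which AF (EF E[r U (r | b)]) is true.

{0, 1, 3, 4, 5, 6, 7}

Sat(r | b) = {0, 6}
E[r U (r | b)]: least fixpoint, start Z0 = Sat((r | b)) = {0, 6}, add states in Sat(r) with some successor in Z. Already a fixed point.
Sat(E[r U (r | b)]) = {0, 6}
EF E[r U (r | b)]: least fixpoint, start Z0 = {0, 6}, add states with some successor in Z. Z1 = {0, 1, 4, 5, 6, 7}; Z2 = {0, 1, 3, 4, 5, 6, 7}; fixed.
Sat(EF E[r U (r | b)]) = {0, 1, 3, 4, 5, 6, 7}
AF (EF E[r U (r | b)]): least fixpoint, start Z0 = {0, 1, 3, 4, 5, 6, 7}, add states with every successor in Z. Already a fixed point.
Sat(AF (EF E[r U (r | b)])) = {0, 1, 3, 4, 5, 6, 7}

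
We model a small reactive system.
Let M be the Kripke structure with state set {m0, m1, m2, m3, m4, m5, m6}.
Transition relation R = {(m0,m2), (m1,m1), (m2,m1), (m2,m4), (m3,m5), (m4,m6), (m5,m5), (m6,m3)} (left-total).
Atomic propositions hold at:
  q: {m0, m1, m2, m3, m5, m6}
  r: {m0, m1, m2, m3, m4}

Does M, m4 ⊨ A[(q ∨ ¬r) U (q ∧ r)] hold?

No

Sat(¬r) = {m5, m6}
Sat(q ∨ ¬r) = {m0, m1, m2, m3, m5, m6}
Sat(q ∧ r) = {m0, m1, m2, m3}
A[(q ∨ ¬r) U (q ∧ r)]: least fixpoint, start Z0 = Sat((q ∧ r)) = {m0, m1, m2, m3}, add states in Sat(q ∨ ¬r) with every successor in Z. Z1 = {m0, m1, m2, m3, m6}; fixed.
Sat(A[(q ∨ ¬r) U (q ∧ r)]) = {m0, m1, m2, m3, m6}
m4 ∉ Sat(A[(q ∨ ¬r) U (q ∧ r)]) = {m0, m1, m2, m3, m6}, so the formula does not hold at m4.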